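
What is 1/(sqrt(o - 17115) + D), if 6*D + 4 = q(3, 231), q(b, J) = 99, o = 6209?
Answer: 30/21139 - 36*I*sqrt(10906)/401641 ≈ 0.0014192 - 0.0093605*I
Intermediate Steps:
D = 95/6 (D = -2/3 + (1/6)*99 = -2/3 + 33/2 = 95/6 ≈ 15.833)
1/(sqrt(o - 17115) + D) = 1/(sqrt(6209 - 17115) + 95/6) = 1/(sqrt(-10906) + 95/6) = 1/(I*sqrt(10906) + 95/6) = 1/(95/6 + I*sqrt(10906))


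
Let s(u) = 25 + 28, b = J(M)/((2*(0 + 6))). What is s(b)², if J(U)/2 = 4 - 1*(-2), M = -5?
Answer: 2809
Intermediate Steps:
J(U) = 12 (J(U) = 2*(4 - 1*(-2)) = 2*(4 + 2) = 2*6 = 12)
b = 1 (b = 12/((2*(0 + 6))) = 12/((2*6)) = 12/12 = 12*(1/12) = 1)
s(u) = 53
s(b)² = 53² = 2809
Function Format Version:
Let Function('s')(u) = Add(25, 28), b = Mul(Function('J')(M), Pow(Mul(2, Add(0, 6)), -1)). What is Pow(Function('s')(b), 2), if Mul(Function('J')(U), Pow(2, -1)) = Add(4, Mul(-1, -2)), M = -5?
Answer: 2809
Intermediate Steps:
Function('J')(U) = 12 (Function('J')(U) = Mul(2, Add(4, Mul(-1, -2))) = Mul(2, Add(4, 2)) = Mul(2, 6) = 12)
b = 1 (b = Mul(12, Pow(Mul(2, Add(0, 6)), -1)) = Mul(12, Pow(Mul(2, 6), -1)) = Mul(12, Pow(12, -1)) = Mul(12, Rational(1, 12)) = 1)
Function('s')(u) = 53
Pow(Function('s')(b), 2) = Pow(53, 2) = 2809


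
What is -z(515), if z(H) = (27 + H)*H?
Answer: -279130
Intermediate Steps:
z(H) = H*(27 + H)
-z(515) = -515*(27 + 515) = -515*542 = -1*279130 = -279130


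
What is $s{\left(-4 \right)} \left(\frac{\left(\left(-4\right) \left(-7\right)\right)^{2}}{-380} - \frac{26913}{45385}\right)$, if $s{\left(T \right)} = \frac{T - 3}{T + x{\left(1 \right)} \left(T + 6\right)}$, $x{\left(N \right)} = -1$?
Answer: $- \frac{16033073}{5173890} \approx -3.0988$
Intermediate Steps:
$s{\left(T \right)} = \frac{1}{2} - \frac{T}{6}$ ($s{\left(T \right)} = \frac{T - 3}{T - \left(T + 6\right)} = \frac{-3 + T}{T - \left(6 + T\right)} = \frac{-3 + T}{-6} = \left(-3 + T\right) \left(- \frac{1}{6}\right) = \frac{1}{2} - \frac{T}{6}$)
$s{\left(-4 \right)} \left(\frac{\left(\left(-4\right) \left(-7\right)\right)^{2}}{-380} - \frac{26913}{45385}\right) = \left(\frac{1}{2} - - \frac{2}{3}\right) \left(\frac{\left(\left(-4\right) \left(-7\right)\right)^{2}}{-380} - \frac{26913}{45385}\right) = \left(\frac{1}{2} + \frac{2}{3}\right) \left(28^{2} \left(- \frac{1}{380}\right) - \frac{26913}{45385}\right) = \frac{7 \left(784 \left(- \frac{1}{380}\right) - \frac{26913}{45385}\right)}{6} = \frac{7 \left(- \frac{196}{95} - \frac{26913}{45385}\right)}{6} = \frac{7}{6} \left(- \frac{2290439}{862315}\right) = - \frac{16033073}{5173890}$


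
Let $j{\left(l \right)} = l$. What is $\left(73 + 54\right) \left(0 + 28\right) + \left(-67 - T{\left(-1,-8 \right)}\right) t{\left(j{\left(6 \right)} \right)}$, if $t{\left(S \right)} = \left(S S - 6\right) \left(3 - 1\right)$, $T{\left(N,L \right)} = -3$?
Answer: $-284$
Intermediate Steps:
$t{\left(S \right)} = -12 + 2 S^{2}$ ($t{\left(S \right)} = \left(S^{2} - 6\right) 2 = \left(-6 + S^{2}\right) 2 = -12 + 2 S^{2}$)
$\left(73 + 54\right) \left(0 + 28\right) + \left(-67 - T{\left(-1,-8 \right)}\right) t{\left(j{\left(6 \right)} \right)} = \left(73 + 54\right) \left(0 + 28\right) + \left(-67 - -3\right) \left(-12 + 2 \cdot 6^{2}\right) = 127 \cdot 28 + \left(-67 + 3\right) \left(-12 + 2 \cdot 36\right) = 3556 - 64 \left(-12 + 72\right) = 3556 - 3840 = -284$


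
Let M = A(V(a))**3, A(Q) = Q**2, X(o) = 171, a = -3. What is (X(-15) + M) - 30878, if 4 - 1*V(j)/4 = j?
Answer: 481859597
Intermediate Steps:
V(j) = 16 - 4*j
M = 481890304 (M = ((16 - 4*(-3))**2)**3 = ((16 + 12)**2)**3 = (28**2)**3 = 784**3 = 481890304)
(X(-15) + M) - 30878 = (171 + 481890304) - 30878 = 481890475 - 30878 = 481859597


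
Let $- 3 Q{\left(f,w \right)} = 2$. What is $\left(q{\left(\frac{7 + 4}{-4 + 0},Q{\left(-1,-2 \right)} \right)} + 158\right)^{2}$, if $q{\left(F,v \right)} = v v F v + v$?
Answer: $\frac{18232900}{729} \approx 25011.0$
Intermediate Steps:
$Q{\left(f,w \right)} = - \frac{2}{3}$ ($Q{\left(f,w \right)} = \left(- \frac{1}{3}\right) 2 = - \frac{2}{3}$)
$q{\left(F,v \right)} = v + F v^{3}$ ($q{\left(F,v \right)} = v^{2} F v + v = F v^{2} v + v = F v^{3} + v = v + F v^{3}$)
$\left(q{\left(\frac{7 + 4}{-4 + 0},Q{\left(-1,-2 \right)} \right)} + 158\right)^{2} = \left(\left(- \frac{2}{3} + \frac{7 + 4}{-4 + 0} \left(- \frac{2}{3}\right)^{3}\right) + 158\right)^{2} = \left(\left(- \frac{2}{3} + \frac{11}{-4} \left(- \frac{8}{27}\right)\right) + 158\right)^{2} = \left(\left(- \frac{2}{3} + 11 \left(- \frac{1}{4}\right) \left(- \frac{8}{27}\right)\right) + 158\right)^{2} = \left(\left(- \frac{2}{3} - - \frac{22}{27}\right) + 158\right)^{2} = \left(\left(- \frac{2}{3} + \frac{22}{27}\right) + 158\right)^{2} = \left(\frac{4}{27} + 158\right)^{2} = \left(\frac{4270}{27}\right)^{2} = \frac{18232900}{729}$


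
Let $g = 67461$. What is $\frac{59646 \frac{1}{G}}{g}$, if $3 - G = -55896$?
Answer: $\frac{19882}{1257000813} \approx 1.5817 \cdot 10^{-5}$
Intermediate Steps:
$G = 55899$ ($G = 3 - -55896 = 3 + 55896 = 55899$)
$\frac{59646 \frac{1}{G}}{g} = \frac{59646 \cdot \frac{1}{55899}}{67461} = 59646 \cdot \frac{1}{55899} \cdot \frac{1}{67461} = \frac{19882}{18633} \cdot \frac{1}{67461} = \frac{19882}{1257000813}$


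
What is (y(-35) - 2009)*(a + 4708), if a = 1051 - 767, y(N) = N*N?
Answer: -3913728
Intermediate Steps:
y(N) = N**2
a = 284
(y(-35) - 2009)*(a + 4708) = ((-35)**2 - 2009)*(284 + 4708) = (1225 - 2009)*4992 = -784*4992 = -3913728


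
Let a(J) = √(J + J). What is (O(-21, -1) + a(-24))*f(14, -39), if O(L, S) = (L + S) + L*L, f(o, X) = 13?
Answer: 5447 + 52*I*√3 ≈ 5447.0 + 90.067*I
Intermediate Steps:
O(L, S) = L + S + L² (O(L, S) = (L + S) + L² = L + S + L²)
a(J) = √2*√J (a(J) = √(2*J) = √2*√J)
(O(-21, -1) + a(-24))*f(14, -39) = ((-21 - 1 + (-21)²) + √2*√(-24))*13 = ((-21 - 1 + 441) + √2*(2*I*√6))*13 = (419 + 4*I*√3)*13 = 5447 + 52*I*√3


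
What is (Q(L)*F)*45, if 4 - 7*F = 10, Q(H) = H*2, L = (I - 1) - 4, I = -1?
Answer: 3240/7 ≈ 462.86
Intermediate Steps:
L = -6 (L = (-1 - 1) - 4 = -2 - 4 = -6)
Q(H) = 2*H
F = -6/7 (F = 4/7 - ⅐*10 = 4/7 - 10/7 = -6/7 ≈ -0.85714)
(Q(L)*F)*45 = ((2*(-6))*(-6/7))*45 = -12*(-6/7)*45 = (72/7)*45 = 3240/7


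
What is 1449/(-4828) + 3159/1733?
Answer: 12740535/8366924 ≈ 1.5227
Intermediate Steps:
1449/(-4828) + 3159/1733 = 1449*(-1/4828) + 3159*(1/1733) = -1449/4828 + 3159/1733 = 12740535/8366924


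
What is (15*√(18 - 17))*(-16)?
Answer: -240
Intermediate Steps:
(15*√(18 - 17))*(-16) = (15*√1)*(-16) = (15*1)*(-16) = 15*(-16) = -240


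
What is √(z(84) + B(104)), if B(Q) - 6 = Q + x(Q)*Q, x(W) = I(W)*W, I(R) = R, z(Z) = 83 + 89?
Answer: √1125146 ≈ 1060.7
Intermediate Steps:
z(Z) = 172
x(W) = W² (x(W) = W*W = W²)
B(Q) = 6 + Q + Q³ (B(Q) = 6 + (Q + Q²*Q) = 6 + (Q + Q³) = 6 + Q + Q³)
√(z(84) + B(104)) = √(172 + (6 + 104 + 104³)) = √(172 + (6 + 104 + 1124864)) = √(172 + 1124974) = √1125146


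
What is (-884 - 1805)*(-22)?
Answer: 59158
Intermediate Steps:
(-884 - 1805)*(-22) = -2689*(-22) = 59158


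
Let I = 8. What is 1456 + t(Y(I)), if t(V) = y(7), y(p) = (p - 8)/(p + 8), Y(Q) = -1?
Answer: 21839/15 ≈ 1455.9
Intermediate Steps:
y(p) = (-8 + p)/(8 + p)
t(V) = -1/15 (t(V) = (-8 + 7)/(8 + 7) = -1/15)
1456 + t(Y(I)) = 1456 - 1/15 = 21839/15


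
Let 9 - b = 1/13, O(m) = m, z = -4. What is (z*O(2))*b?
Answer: -928/13 ≈ -71.385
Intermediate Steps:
b = 116/13 (b = 9 - 1/13 = 116/13 ≈ 8.9231)
(z*O(2))*b = -4*2*(116/13) = -8*116/13 = -928/13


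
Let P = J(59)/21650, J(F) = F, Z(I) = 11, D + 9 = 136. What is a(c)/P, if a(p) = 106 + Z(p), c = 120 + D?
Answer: 2533050/59 ≈ 42933.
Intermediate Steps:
D = 127 (D = -9 + 136 = 127)
c = 247 (c = 120 + 127 = 247)
P = 59/21650 ≈ 0.0027252
a(p) = 117 (a(p) = 106 + 11 = 117)
a(c)/P = 117/(59/21650) = 117*(21650/59) = 2533050/59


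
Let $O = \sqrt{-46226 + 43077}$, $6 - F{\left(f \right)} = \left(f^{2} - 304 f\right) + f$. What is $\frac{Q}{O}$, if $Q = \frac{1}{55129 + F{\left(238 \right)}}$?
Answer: $- \frac{i \sqrt{3149}}{222335145} \approx - 2.5239 \cdot 10^{-7} i$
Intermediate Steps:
$F{\left(f \right)} = 6 - f^{2} + 303 f$ ($F{\left(f \right)} = 6 - \left(\left(f^{2} - 304 f\right) + f\right) = 6 - \left(f^{2} - 303 f\right) = 6 - f^{2} + 303 f$)
$O = i \sqrt{3149}$ ($O = \sqrt{-3149} = i \sqrt{3149} \approx 56.116 i$)
$Q = \frac{1}{70605}$ ($Q = \frac{1}{55129 + \left(6 - 238^{2} + 303 \cdot 238\right)} = \frac{1}{55129 + \left(6 - 56644 + 72114\right)} = \frac{1}{55129 + 15476} = \frac{1}{70605} \approx 1.4163 \cdot 10^{-5}$)
$\frac{Q}{O} = \frac{1}{70605 i \sqrt{3149}} = \frac{\left(- \frac{1}{3149}\right) i \sqrt{3149}}{70605} = - \frac{i \sqrt{3149}}{222335145}$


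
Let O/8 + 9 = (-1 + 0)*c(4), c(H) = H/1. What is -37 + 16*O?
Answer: -1701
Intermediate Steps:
c(H) = H (c(H) = H*1 = H)
O = -104 (O = -72 + 8*((-1 + 0)*4) = -72 + 8*(-1*4) = -72 + 8*(-4) = -72 - 32 = -104)
-37 + 16*O = -37 + 16*(-104) = -37 - 1664 = -1701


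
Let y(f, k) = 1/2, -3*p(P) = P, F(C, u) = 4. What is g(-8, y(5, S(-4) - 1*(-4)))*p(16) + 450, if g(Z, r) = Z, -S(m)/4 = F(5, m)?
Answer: 1478/3 ≈ 492.67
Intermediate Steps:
S(m) = -16 (S(m) = -4*4 = -16)
p(P) = -P/3
y(f, k) = 1/2
g(-8, y(5, S(-4) - 1*(-4)))*p(16) + 450 = -(-8)*16/3 + 450 = -8*(-16/3) + 450 = 128/3 + 450 = 1478/3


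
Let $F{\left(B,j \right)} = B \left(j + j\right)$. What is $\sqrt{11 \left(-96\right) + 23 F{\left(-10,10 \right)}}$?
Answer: $2 i \sqrt{1414} \approx 75.206 i$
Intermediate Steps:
$F{\left(B,j \right)} = 2 B j$ ($F{\left(B,j \right)} = B 2 j = 2 B j$)
$\sqrt{11 \left(-96\right) + 23 F{\left(-10,10 \right)}} = \sqrt{11 \left(-96\right) + 23 \cdot 2 \left(-10\right) 10} = \sqrt{-1056 + 23 \left(-200\right)} = \sqrt{-1056 - 4600} = \sqrt{-5656} = 2 i \sqrt{1414}$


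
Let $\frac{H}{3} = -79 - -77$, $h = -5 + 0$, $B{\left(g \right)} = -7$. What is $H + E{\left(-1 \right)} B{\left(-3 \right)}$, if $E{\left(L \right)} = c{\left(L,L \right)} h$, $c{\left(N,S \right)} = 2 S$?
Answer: $-76$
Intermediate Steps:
$h = -5$
$E{\left(L \right)} = - 10 L$ ($E{\left(L \right)} = 2 L \left(-5\right) = - 10 L$)
$H = -6$ ($H = 3 \left(-79 - -77\right) = 3 \left(-79 + 77\right) = 3 \left(-2\right) = -6$)
$H + E{\left(-1 \right)} B{\left(-3 \right)} = -6 + \left(-10\right) \left(-1\right) \left(-7\right) = -6 + 10 \left(-7\right) = -6 - 70 = -76$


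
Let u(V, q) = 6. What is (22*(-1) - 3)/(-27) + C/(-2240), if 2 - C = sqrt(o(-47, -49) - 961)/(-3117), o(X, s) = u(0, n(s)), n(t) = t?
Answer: 27973/30240 - I*sqrt(955)/6982080 ≈ 0.92503 - 4.4261e-6*I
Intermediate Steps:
o(X, s) = 6
C = 2 + I*sqrt(955)/3117 (C = 2 - sqrt(6 - 961)/(-3117) = 2 - sqrt(-955)*(-1)/3117 = 2 - I*sqrt(955)*(-1)/3117 = 2 - (-1)*I*sqrt(955)/3117 = 2 + I*sqrt(955)/3117 ≈ 2.0 + 0.0099144*I)
(22*(-1) - 3)/(-27) + C/(-2240) = (22*(-1) - 3)/(-27) + (2 + I*sqrt(955)/3117)/(-2240) = (-22 - 3)*(-1/27) + (2 + I*sqrt(955)/3117)*(-1/2240) = -25*(-1/27) + (-1/1120 - I*sqrt(955)/6982080) = 25/27 + (-1/1120 - I*sqrt(955)/6982080) = 27973/30240 - I*sqrt(955)/6982080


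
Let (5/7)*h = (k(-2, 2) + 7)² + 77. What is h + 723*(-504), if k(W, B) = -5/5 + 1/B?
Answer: -7284501/20 ≈ -3.6423e+5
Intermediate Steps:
k(W, B) = -1 + 1/B (k(W, B) = -5*⅕ + 1/B = -1 + 1/B)
h = 3339/20 (h = 7*(((1 - 1*2)/2 + 7)² + 77)/5 = 7*(((1 - 2)/2 + 7)² + 77)/5 = 7*(((½)*(-1) + 7)² + 77)/5 = 7*((-½ + 7)² + 77)/5 = 7*((13/2)² + 77)/5 = 7*(169/4 + 77)/5 = (7/5)*(477/4) = 3339/20 ≈ 166.95)
h + 723*(-504) = 3339/20 + 723*(-504) = 3339/20 - 364392 = -7284501/20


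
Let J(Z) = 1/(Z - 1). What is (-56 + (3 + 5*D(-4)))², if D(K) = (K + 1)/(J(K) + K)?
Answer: 119716/49 ≈ 2443.2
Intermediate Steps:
J(Z) = 1/(-1 + Z)
D(K) = (1 + K)/(K + 1/(-1 + K)) (D(K) = (K + 1)/(1/(-1 + K) + K) = (1 + K)/(K + 1/(-1 + K)))
(-56 + (3 + 5*D(-4)))² = (-56 + (3 + 5*((-1 + (-4)²)/(1 + (-4)² - 1*(-4)))))² = (-56 + (3 + 5*((-1 + 16)/(1 + 16 + 4))))² = (-56 + (3 + 5*(15/21)))² = (-56 + (3 + 5*((1/21)*15)))² = (-56 + (3 + 5*(5/7)))² = (-56 + (3 + 25/7))² = (-56 + 46/7)² = (-346/7)² = 119716/49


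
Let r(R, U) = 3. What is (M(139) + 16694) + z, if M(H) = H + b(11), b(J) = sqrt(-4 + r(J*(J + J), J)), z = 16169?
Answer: 33002 + I ≈ 33002.0 + 1.0*I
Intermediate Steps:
b(J) = I (b(J) = sqrt(-4 + 3) = sqrt(-1) = I)
M(H) = I + H (M(H) = H + I = I + H)
(M(139) + 16694) + z = ((I + 139) + 16694) + 16169 = ((139 + I) + 16694) + 16169 = (16833 + I) + 16169 = 33002 + I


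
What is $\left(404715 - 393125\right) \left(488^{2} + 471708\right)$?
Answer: $8227184680$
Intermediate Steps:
$\left(404715 - 393125\right) \left(488^{2} + 471708\right) = 11590 \left(238144 + 471708\right) = 11590 \cdot 709852 = 8227184680$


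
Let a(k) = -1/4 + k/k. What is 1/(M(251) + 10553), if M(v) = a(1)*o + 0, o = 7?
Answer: 4/42233 ≈ 9.4713e-5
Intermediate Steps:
a(k) = ¾ (a(k) = -1*¼ + 1 = -¼ + 1 = ¾)
M(v) = 21/4 (M(v) = (¾)*7 + 0 = 21/4 + 0 = 21/4)
1/(M(251) + 10553) = 1/(21/4 + 10553) = 1/(42233/4) = 4/42233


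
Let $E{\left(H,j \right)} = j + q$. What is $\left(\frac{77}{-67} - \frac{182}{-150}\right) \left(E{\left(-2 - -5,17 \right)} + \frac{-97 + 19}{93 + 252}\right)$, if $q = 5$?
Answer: $\frac{35056}{25125} \approx 1.3953$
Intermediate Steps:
$E{\left(H,j \right)} = 5 + j$ ($E{\left(H,j \right)} = j + 5 = 5 + j$)
$\left(\frac{77}{-67} - \frac{182}{-150}\right) \left(E{\left(-2 - -5,17 \right)} + \frac{-97 + 19}{93 + 252}\right) = \left(\frac{77}{-67} - \frac{182}{-150}\right) \left(\left(5 + 17\right) + \frac{-97 + 19}{93 + 252}\right) = \left(77 \left(- \frac{1}{67}\right) - - \frac{91}{75}\right) \left(22 - \frac{78}{345}\right) = \left(- \frac{77}{67} + \frac{91}{75}\right) \left(22 - \frac{26}{115}\right) = \frac{322 \left(22 - \frac{26}{115}\right)}{5025} = \frac{322}{5025} \cdot \frac{2504}{115} = \frac{35056}{25125}$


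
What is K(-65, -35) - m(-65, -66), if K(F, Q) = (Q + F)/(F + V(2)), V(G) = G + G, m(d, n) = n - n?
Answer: 100/61 ≈ 1.6393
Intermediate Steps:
m(d, n) = 0
V(G) = 2*G
K(F, Q) = (F + Q)/(4 + F) (K(F, Q) = (Q + F)/(F + 2*2) = (F + Q)/(F + 4) = (F + Q)/(4 + F))
K(-65, -35) - m(-65, -66) = (-65 - 35)/(4 - 65) - 1*0 = -100/(-61) + 0 = -1/61*(-100) + 0 = 100/61 + 0 = 100/61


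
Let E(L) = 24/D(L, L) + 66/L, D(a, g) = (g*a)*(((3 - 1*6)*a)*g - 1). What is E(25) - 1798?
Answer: -526264906/293125 ≈ -1795.4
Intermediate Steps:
D(a, g) = a*g*(-1 - 3*a*g) (D(a, g) = (a*g)*(((3 - 6)*a)*g - 1) = (a*g)*((-3*a)*g - 1) = (a*g)*(-3*a*g - 1) = (a*g)*(-1 - 3*a*g) = a*g*(-1 - 3*a*g))
E(L) = 66/L - 24/(L²*(1 + 3*L²)) (E(L) = 24/((-L*L*(1 + 3*L*L))) + 66/L = 24/((-L*L*(1 + 3*L²))) + 66/L = 24/((-L²*(1 + 3*L²))) + 66/L = 24*(-1/(L²*(1 + 3*L²))) + 66/L = -24/(L²*(1 + 3*L²)) + 66/L = 66/L - 24/(L²*(1 + 3*L²)))
E(25) - 1798 = (-24 + 66*25 + 198*25³)/(25² + 3*25⁴) - 1798 = (-24 + 1650 + 198*15625)/(625 + 3*390625) - 1798 = (-24 + 1650 + 3093750)/(625 + 1171875) - 1798 = 3095376/1172500 - 1798 = (1/1172500)*3095376 - 1798 = 773844/293125 - 1798 = -526264906/293125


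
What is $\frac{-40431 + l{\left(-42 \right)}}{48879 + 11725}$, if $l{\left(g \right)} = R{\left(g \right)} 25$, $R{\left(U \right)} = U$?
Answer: $- \frac{41481}{60604} \approx -0.68446$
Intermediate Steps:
$l{\left(g \right)} = 25 g$ ($l{\left(g \right)} = g 25 = 25 g$)
$\frac{-40431 + l{\left(-42 \right)}}{48879 + 11725} = \frac{-40431 + 25 \left(-42\right)}{48879 + 11725} = \frac{-40431 - 1050}{60604} = \left(-41481\right) \frac{1}{60604} = - \frac{41481}{60604}$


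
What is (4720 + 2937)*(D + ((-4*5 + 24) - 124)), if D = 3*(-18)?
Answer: -1332318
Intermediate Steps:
D = -54
(4720 + 2937)*(D + ((-4*5 + 24) - 124)) = (4720 + 2937)*(-54 + ((-4*5 + 24) - 124)) = 7657*(-54 + ((-20 + 24) - 124)) = 7657*(-54 + (4 - 124)) = 7657*(-54 - 120) = 7657*(-174) = -1332318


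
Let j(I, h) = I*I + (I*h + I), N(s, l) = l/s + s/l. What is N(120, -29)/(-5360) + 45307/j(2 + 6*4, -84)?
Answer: -140846637073/4607241600 ≈ -30.571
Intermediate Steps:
j(I, h) = I + I**2 + I*h (j(I, h) = I**2 + (I + I*h) = I + I**2 + I*h)
N(120, -29)/(-5360) + 45307/j(2 + 6*4, -84) = (-29/120 + 120/(-29))/(-5360) + 45307/(((2 + 6*4)*(1 + (2 + 6*4) - 84))) = (-29*1/120 + 120*(-1/29))*(-1/5360) + 45307/(((2 + 24)*(1 + (2 + 24) - 84))) = (-29/120 - 120/29)*(-1/5360) + 45307/((26*(1 + 26 - 84))) = -15241/3480*(-1/5360) + 45307/((26*(-57))) = 15241/18652800 + 45307/(-1482) = 15241/18652800 + 45307*(-1/1482) = 15241/18652800 - 45307/1482 = -140846637073/4607241600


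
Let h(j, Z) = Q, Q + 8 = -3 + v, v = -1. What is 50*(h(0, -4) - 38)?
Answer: -2500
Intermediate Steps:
Q = -12 (Q = -8 + (-3 - 1) = -8 - 4 = -12)
h(j, Z) = -12
50*(h(0, -4) - 38) = 50*(-12 - 38) = 50*(-50) = -2500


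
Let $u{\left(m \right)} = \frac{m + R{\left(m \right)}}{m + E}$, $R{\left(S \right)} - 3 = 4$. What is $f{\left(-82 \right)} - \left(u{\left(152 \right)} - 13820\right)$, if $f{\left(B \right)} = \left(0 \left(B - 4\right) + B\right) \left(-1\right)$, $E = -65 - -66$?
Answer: $\frac{708949}{51} \approx 13901.0$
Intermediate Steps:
$R{\left(S \right)} = 7$ ($R{\left(S \right)} = 3 + 4 = 7$)
$E = 1$ ($E = -65 + 66 = 1$)
$u{\left(m \right)} = \frac{7 + m}{1 + m}$ ($u{\left(m \right)} = \frac{m + 7}{m + 1} = \frac{7 + m}{1 + m}$)
$f{\left(B \right)} = - B$ ($f{\left(B \right)} = \left(0 \left(-4 + B\right) + B\right) \left(-1\right) = \left(0 + B\right) \left(-1\right) = B \left(-1\right) = - B$)
$f{\left(-82 \right)} - \left(u{\left(152 \right)} - 13820\right) = \left(-1\right) \left(-82\right) - \left(\frac{7 + 152}{1 + 152} - 13820\right) = 82 - \left(\frac{1}{153} \cdot 159 - 13820\right) = 82 - \left(\frac{53}{51} - 13820\right) = 82 - - \frac{704767}{51} = 82 + \frac{704767}{51} = \frac{708949}{51}$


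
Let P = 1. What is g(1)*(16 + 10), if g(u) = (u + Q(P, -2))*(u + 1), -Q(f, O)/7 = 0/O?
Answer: 52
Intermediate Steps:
Q(f, O) = 0 (Q(f, O) = -0/O = -7*0 = 0)
g(u) = u*(1 + u) (g(u) = (u + 0)*(u + 1) = u*(1 + u))
g(1)*(16 + 10) = (1*(1 + 1))*(16 + 10) = (1*2)*26 = 2*26 = 52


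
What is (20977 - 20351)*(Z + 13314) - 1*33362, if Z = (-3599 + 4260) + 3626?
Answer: 10984864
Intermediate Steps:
Z = 4287 (Z = 661 + 3626 = 4287)
(20977 - 20351)*(Z + 13314) - 1*33362 = (20977 - 20351)*(4287 + 13314) - 1*33362 = 626*17601 - 33362 = 11018226 - 33362 = 10984864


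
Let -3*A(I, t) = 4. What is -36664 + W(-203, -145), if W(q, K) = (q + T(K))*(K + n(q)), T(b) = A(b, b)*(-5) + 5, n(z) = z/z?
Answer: -9112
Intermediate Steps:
A(I, t) = -4/3 (A(I, t) = -1/3*4 = -4/3)
n(z) = 1
T(b) = 35/3 (T(b) = -4/3*(-5) + 5 = 20/3 + 5 = 35/3)
W(q, K) = (1 + K)*(35/3 + q) (W(q, K) = (q + 35/3)*(K + 1) = (35/3 + q)*(1 + K) = (1 + K)*(35/3 + q))
-36664 + W(-203, -145) = -36664 + (35/3 - 203 + (35/3)*(-145) - 145*(-203)) = -36664 + (35/3 - 203 - 5075/3 + 29435) = -36664 + 27552 = -9112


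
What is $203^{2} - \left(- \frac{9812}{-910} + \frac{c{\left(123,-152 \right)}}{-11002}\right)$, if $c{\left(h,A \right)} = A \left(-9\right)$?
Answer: $\frac{103117595909}{2502955} \approx 41198.0$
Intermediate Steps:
$c{\left(h,A \right)} = - 9 A$
$203^{2} - \left(- \frac{9812}{-910} + \frac{c{\left(123,-152 \right)}}{-11002}\right) = 203^{2} - \left(- \frac{9812}{-910} + \frac{\left(-9\right) \left(-152\right)}{-11002}\right) = 41209 - \left(\left(-9812\right) \left(- \frac{1}{910}\right) + 1368 \left(- \frac{1}{11002}\right)\right) = 41209 - \left(\frac{4906}{455} - \frac{684}{5501}\right) = 41209 - \frac{26676686}{2502955} = \frac{103117595909}{2502955}$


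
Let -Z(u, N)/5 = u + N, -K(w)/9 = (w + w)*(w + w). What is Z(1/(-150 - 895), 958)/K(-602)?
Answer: 333703/908909232 ≈ 0.00036715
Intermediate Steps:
K(w) = -36*w**2 (K(w) = -9*(w + w)*(w + w) = -9*2*w*2*w = -36*w**2)
Z(u, N) = -5*N - 5*u (Z(u, N) = -5*(u + N) = -5*(N + u) = -5*N - 5*u)
Z(1/(-150 - 895), 958)/K(-602) = (-5*958 - 5/(-150 - 895))/((-36*(-602)**2)) = (-4790 - 5/(-1045))/((-36*362404)) = (-4790 - 5*(-1/1045))/(-13046544) = (-4790 + 1/209)*(-1/13046544) = -1001109/209*(-1/13046544) = 333703/908909232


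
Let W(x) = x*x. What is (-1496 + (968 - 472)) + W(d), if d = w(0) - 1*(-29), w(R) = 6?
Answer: 225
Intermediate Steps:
d = 35 (d = 6 - 1*(-29) = 6 + 29 = 35)
W(x) = x²
(-1496 + (968 - 472)) + W(d) = (-1496 + (968 - 472)) + 35² = (-1496 + 496) + 1225 = -1000 + 1225 = 225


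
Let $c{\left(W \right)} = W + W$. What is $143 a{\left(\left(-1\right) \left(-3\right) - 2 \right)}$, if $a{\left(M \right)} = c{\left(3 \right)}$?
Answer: $858$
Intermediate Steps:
$c{\left(W \right)} = 2 W$
$a{\left(M \right)} = 6$ ($a{\left(M \right)} = 2 \cdot 3 = 6$)
$143 a{\left(\left(-1\right) \left(-3\right) - 2 \right)} = 143 \cdot 6 = 858$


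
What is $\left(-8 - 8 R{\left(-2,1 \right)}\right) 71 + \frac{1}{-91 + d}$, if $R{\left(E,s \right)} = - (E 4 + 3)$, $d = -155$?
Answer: $- \frac{838369}{246} \approx -3408.0$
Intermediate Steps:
$R{\left(E,s \right)} = -3 - 4 E$ ($R{\left(E,s \right)} = - (4 E + 3) = - (3 + 4 E) = -3 - 4 E$)
$\left(-8 - 8 R{\left(-2,1 \right)}\right) 71 + \frac{1}{-91 + d} = \left(-8 - 8 \left(-3 - -8\right)\right) 71 + \frac{1}{-91 - 155} = \left(-8 - 8 \left(-3 + 8\right)\right) 71 + \frac{1}{-246} = \left(-8 - 40\right) 71 - \frac{1}{246} = \left(-48\right) 71 - \frac{1}{246} = -3408 - \frac{1}{246} = - \frac{838369}{246}$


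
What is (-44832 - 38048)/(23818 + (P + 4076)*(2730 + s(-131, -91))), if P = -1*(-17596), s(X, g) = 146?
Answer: -8288/6235249 ≈ -0.0013292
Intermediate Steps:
P = 17596
(-44832 - 38048)/(23818 + (P + 4076)*(2730 + s(-131, -91))) = (-44832 - 38048)/(23818 + (17596 + 4076)*(2730 + 146)) = -82880/(23818 + 21672*2876) = -82880/(23818 + 62328672) = -82880/62352490 = -82880*1/62352490 = -8288/6235249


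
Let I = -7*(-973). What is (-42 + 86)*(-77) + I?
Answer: 3423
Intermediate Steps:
I = 6811
(-42 + 86)*(-77) + I = (-42 + 86)*(-77) + 6811 = 44*(-77) + 6811 = -3388 + 6811 = 3423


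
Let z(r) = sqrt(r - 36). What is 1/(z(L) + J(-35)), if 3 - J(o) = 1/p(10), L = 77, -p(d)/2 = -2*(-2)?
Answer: -200/1999 + 64*sqrt(41)/1999 ≈ 0.10495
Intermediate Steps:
p(d) = -8 (p(d) = -(-4)*(-2) = -2*4 = -8)
J(o) = 25/8 (J(o) = 3 - 1/(-8) = 3 - 1*(-1/8) = 3 + 1/8 = 25/8)
z(r) = sqrt(-36 + r)
1/(z(L) + J(-35)) = 1/(sqrt(-36 + 77) + 25/8) = 1/(sqrt(41) + 25/8) = 1/(25/8 + sqrt(41))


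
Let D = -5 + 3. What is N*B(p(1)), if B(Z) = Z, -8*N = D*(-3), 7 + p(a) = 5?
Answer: 3/2 ≈ 1.5000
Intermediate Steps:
D = -2
p(a) = -2 (p(a) = -7 + 5 = -2)
N = -¾ (N = -(-1)*(-3)/4 = -⅛*6 = -¾ ≈ -0.75000)
N*B(p(1)) = -¾*(-2) = 3/2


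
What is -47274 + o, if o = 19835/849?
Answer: -40115791/849 ≈ -47251.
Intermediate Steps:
o = 19835/849 (o = 19835*(1/849) = 19835/849 ≈ 23.363)
-47274 + o = -47274 + 19835/849 = -40115791/849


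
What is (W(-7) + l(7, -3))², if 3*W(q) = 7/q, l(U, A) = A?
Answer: 100/9 ≈ 11.111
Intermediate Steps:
W(q) = 7/(3*q) (W(q) = (7/q)/3 = 7/(3*q))
(W(-7) + l(7, -3))² = ((7/3)/(-7) - 3)² = ((7/3)*(-⅐) - 3)² = (-⅓ - 3)² = (-10/3)² = 100/9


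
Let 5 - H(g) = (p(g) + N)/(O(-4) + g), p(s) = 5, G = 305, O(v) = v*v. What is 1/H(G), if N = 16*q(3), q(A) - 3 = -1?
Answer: 321/1568 ≈ 0.20472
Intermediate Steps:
O(v) = v²
q(A) = 2 (q(A) = 3 - 1 = 2)
N = 32 (N = 16*2 = 32)
H(g) = 5 - 37/(16 + g) (H(g) = 5 - (5 + 32)/((-4)² + g) = 5 - 37/(16 + g))
1/H(G) = 1/((43 + 5*305)/(16 + 305)) = 1/((43 + 1525)/321) = 1/((1/321)*1568) = 1/(1568/321) = 321/1568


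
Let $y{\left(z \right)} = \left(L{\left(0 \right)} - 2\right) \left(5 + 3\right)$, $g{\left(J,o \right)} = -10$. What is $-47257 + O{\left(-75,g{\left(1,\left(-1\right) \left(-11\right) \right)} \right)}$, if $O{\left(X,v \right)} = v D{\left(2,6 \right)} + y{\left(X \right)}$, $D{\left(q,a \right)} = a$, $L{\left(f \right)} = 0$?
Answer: $-47333$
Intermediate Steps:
$y{\left(z \right)} = -16$ ($y{\left(z \right)} = \left(0 - 2\right) \left(5 + 3\right) = \left(-2\right) 8 = -16$)
$O{\left(X,v \right)} = -16 + 6 v$ ($O{\left(X,v \right)} = v 6 - 16 = 6 v - 16 = -16 + 6 v$)
$-47257 + O{\left(-75,g{\left(1,\left(-1\right) \left(-11\right) \right)} \right)} = -47257 + \left(-16 + 6 \left(-10\right)\right) = -47257 - 76 = -47333$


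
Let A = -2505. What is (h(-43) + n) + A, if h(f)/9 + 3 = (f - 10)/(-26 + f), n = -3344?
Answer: -134989/23 ≈ -5869.1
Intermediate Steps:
h(f) = -27 + 9*(-10 + f)/(-26 + f) (h(f) = -27 + 9*((f - 10)/(-26 + f)) = -27 + 9*((-10 + f)/(-26 + f)) = -27 + 9*(-10 + f)/(-26 + f))
(h(-43) + n) + A = (18*(34 - 1*(-43))/(-26 - 43) - 3344) - 2505 = (18*(34 + 43)/(-69) - 3344) - 2505 = (18*(-1/69)*77 - 3344) - 2505 = (-462/23 - 3344) - 2505 = -77374/23 - 2505 = -134989/23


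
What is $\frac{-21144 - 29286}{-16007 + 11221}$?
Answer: $\frac{25215}{2393} \approx 10.537$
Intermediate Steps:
$\frac{-21144 - 29286}{-16007 + 11221} = - \frac{50430}{-4786} = \left(-50430\right) \left(- \frac{1}{4786}\right) = \frac{25215}{2393}$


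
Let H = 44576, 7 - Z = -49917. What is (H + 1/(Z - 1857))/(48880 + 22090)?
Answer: 2142634593/3411314990 ≈ 0.62810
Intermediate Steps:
Z = 49924 (Z = 7 - 1*(-49917) = 7 + 49917 = 49924)
(H + 1/(Z - 1857))/(48880 + 22090) = (44576 + 1/(49924 - 1857))/(48880 + 22090) = (44576 + 1/48067)/70970 = (44576 + 1/48067)*(1/70970) = (2142634593/48067)*(1/70970) = 2142634593/3411314990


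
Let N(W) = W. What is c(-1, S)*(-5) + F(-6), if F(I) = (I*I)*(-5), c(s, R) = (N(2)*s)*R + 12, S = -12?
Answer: -360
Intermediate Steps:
c(s, R) = 12 + 2*R*s (c(s, R) = (2*s)*R + 12 = 2*R*s + 12 = 12 + 2*R*s)
F(I) = -5*I² (F(I) = I²*(-5) = -5*I²)
c(-1, S)*(-5) + F(-6) = (12 + 2*(-12)*(-1))*(-5) - 5*(-6)² = (12 + 24)*(-5) - 5*36 = 36*(-5) - 180 = -180 - 180 = -360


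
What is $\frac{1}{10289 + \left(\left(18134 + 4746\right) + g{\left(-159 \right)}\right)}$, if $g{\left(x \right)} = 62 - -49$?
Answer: $\frac{1}{33280} \approx 3.0048 \cdot 10^{-5}$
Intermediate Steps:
$g{\left(x \right)} = 111$ ($g{\left(x \right)} = 62 + 49 = 111$)
$\frac{1}{10289 + \left(\left(18134 + 4746\right) + g{\left(-159 \right)}\right)} = \frac{1}{10289 + \left(\left(18134 + 4746\right) + 111\right)} = \frac{1}{10289 + \left(22880 + 111\right)} = \frac{1}{10289 + 22991} = \frac{1}{33280}$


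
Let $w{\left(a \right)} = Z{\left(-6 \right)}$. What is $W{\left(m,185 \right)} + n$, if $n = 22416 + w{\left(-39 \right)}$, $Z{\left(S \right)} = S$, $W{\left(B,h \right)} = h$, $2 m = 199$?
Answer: $22595$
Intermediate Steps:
$m = \frac{199}{2}$ ($m = \frac{1}{2} \cdot 199 = \frac{199}{2} \approx 99.5$)
$w{\left(a \right)} = -6$
$n = 22410$ ($n = 22416 - 6 = 22410$)
$W{\left(m,185 \right)} + n = 185 + 22410 = 22595$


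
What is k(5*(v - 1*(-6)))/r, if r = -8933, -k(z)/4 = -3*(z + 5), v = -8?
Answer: 60/8933 ≈ 0.0067167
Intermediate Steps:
k(z) = 60 + 12*z (k(z) = -(-12)*(z + 5) = -(-12)*(5 + z) = -4*(-15 - 3*z) = 60 + 12*z)
k(5*(v - 1*(-6)))/r = (60 + 12*(5*(-8 - 1*(-6))))/(-8933) = (60 + 12*(5*(-8 + 6)))*(-1/8933) = (60 + 12*(5*(-2)))*(-1/8933) = (60 + 12*(-10))*(-1/8933) = (60 - 120)*(-1/8933) = -60*(-1/8933) = 60/8933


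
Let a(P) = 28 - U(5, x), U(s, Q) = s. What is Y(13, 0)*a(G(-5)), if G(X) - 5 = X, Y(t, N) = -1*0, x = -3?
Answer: 0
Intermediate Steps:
Y(t, N) = 0
G(X) = 5 + X
a(P) = 23 (a(P) = 28 - 1*5 = 28 - 5 = 23)
Y(13, 0)*a(G(-5)) = 0*23 = 0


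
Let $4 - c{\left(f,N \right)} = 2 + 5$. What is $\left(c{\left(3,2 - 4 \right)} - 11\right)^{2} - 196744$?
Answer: $-196548$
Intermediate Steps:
$c{\left(f,N \right)} = -3$ ($c{\left(f,N \right)} = 4 - \left(2 + 5\right) = 4 - 7 = -3$)
$\left(c{\left(3,2 - 4 \right)} - 11\right)^{2} - 196744 = \left(-3 - 11\right)^{2} - 196744 = \left(-14\right)^{2} - 196744 = 196 - 196744 = -196548$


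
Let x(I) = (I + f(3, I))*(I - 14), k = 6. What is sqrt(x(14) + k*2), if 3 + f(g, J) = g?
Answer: 2*sqrt(3) ≈ 3.4641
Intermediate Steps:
f(g, J) = -3 + g
x(I) = I*(-14 + I) (x(I) = (I + (-3 + 3))*(I - 14) = (I + 0)*(-14 + I) = I*(-14 + I))
sqrt(x(14) + k*2) = sqrt(14*(-14 + 14) + 6*2) = sqrt(14*0 + 12) = sqrt(0 + 12) = sqrt(12) = 2*sqrt(3)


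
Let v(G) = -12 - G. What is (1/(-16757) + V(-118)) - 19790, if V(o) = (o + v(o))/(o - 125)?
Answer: -26861236483/1357317 ≈ -19790.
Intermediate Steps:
V(o) = -12/(-125 + o) (V(o) = (o + (-12 - o))/(o - 125) = -12/(-125 + o))
(1/(-16757) + V(-118)) - 19790 = (1/(-16757) - 12/(-125 - 118)) - 19790 = (-1/16757 - 12/(-243)) - 19790 = (-1/16757 - 12*(-1/243)) - 19790 = (-1/16757 + 4/81) - 19790 = 66947/1357317 - 19790 = -26861236483/1357317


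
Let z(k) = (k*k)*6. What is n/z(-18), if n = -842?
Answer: -421/972 ≈ -0.43313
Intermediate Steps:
z(k) = 6*k**2 (z(k) = k**2*6 = 6*k**2)
n/z(-18) = -842/(6*(-18)**2) = -842/(6*324) = -842/1944 = -842*1/1944 = -421/972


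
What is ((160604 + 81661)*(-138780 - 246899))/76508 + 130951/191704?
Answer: -144452783660743/118281368 ≈ -1.2213e+6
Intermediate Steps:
((160604 + 81661)*(-138780 - 246899))/76508 + 130951/191704 = (242265*(-385679))*(1/76508) + 130951*(1/191704) = -93436522935*1/76508 + 130951/191704 = -3014081385/2468 + 130951/191704 = -144452783660743/118281368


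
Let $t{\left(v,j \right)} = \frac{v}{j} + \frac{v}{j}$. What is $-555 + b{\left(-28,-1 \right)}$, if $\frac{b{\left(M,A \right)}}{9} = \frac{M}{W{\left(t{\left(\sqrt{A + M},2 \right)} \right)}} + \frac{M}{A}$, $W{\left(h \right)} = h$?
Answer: $-303 + \frac{252 i \sqrt{29}}{29} \approx -303.0 + 46.795 i$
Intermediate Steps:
$t{\left(v,j \right)} = \frac{2 v}{j}$
$b{\left(M,A \right)} = \frac{9 M}{A} + \frac{9 M}{\sqrt{A + M}}$ ($b{\left(M,A \right)} = 9 \left(\frac{M}{2 \sqrt{A + M} \frac{1}{2}} + \frac{M}{A}\right) = 9 \left(\frac{M}{\sqrt{A + M}} + \frac{M}{A}\right) = 9 \left(\frac{M}{A} + \frac{M}{\sqrt{A + M}}\right) = \frac{9 M}{A} + \frac{9 M}{\sqrt{A + M}}$)
$-555 + b{\left(-28,-1 \right)} = -555 + \left(9 \left(-28\right) \frac{1}{-1} + 9 \left(-28\right) \frac{1}{\sqrt{-1 - 28}}\right) = -555 + \left(9 \left(-28\right) \left(-1\right) + 9 \left(-28\right) \frac{1}{\sqrt{-29}}\right) = -555 + \left(252 + 9 \left(-28\right) \left(- \frac{i \sqrt{29}}{29}\right)\right) = -555 + \left(252 + \frac{252 i \sqrt{29}}{29}\right) = -303 + \frac{252 i \sqrt{29}}{29}$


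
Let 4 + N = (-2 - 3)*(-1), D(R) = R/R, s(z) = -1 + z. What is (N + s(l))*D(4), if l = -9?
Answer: -9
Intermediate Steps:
D(R) = 1
N = 1 (N = -4 + (-2 - 3)*(-1) = -4 - 5*(-1) = -4 + 5 = 1)
(N + s(l))*D(4) = (1 + (-1 - 9))*1 = (1 - 10)*1 = -9*1 = -9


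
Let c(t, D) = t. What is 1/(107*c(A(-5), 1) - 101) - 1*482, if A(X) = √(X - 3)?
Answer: -49064327/101793 - 214*I*√2/101793 ≈ -482.0 - 0.0029731*I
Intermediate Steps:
A(X) = √(-3 + X)
1/(107*c(A(-5), 1) - 101) - 1*482 = 1/(107*√(-3 - 5) - 101) - 1*482 = 1/(107*√(-8) - 101) - 482 = 1/(107*(2*I*√2) - 101) - 482 = 1/(214*I*√2 - 101) - 482 = 1/(-101 + 214*I*√2) - 482 = -482 + 1/(-101 + 214*I*√2)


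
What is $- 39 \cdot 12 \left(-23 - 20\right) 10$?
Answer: $201240$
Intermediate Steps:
$- 39 \cdot 12 \left(-23 - 20\right) 10 = - 39 \cdot 12 \left(-43\right) 10 = - 39 \left(\left(-516\right) 10\right) = \left(-39\right) \left(-5160\right) = 201240$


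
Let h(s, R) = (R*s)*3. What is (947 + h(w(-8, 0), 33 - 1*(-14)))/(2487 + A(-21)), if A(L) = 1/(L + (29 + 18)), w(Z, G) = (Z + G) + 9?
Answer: 28288/64663 ≈ 0.43747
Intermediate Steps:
w(Z, G) = 9 + G + Z (w(Z, G) = (G + Z) + 9 = 9 + G + Z)
A(L) = 1/(47 + L) (A(L) = 1/(L + 47) = 1/(47 + L))
h(s, R) = 3*R*s
(947 + h(w(-8, 0), 33 - 1*(-14)))/(2487 + A(-21)) = (947 + 3*(33 - 1*(-14))*(9 + 0 - 8))/(2487 + 1/(47 - 21)) = (947 + 3*(33 + 14)*1)/(2487 + 1/26) = (947 + 3*47*1)/(2487 + 1/26) = (947 + 141)/(64663/26) = 1088*(26/64663) = 28288/64663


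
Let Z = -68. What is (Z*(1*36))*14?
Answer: -34272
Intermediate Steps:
(Z*(1*36))*14 = -68*36*14 = -2448*14 = -34272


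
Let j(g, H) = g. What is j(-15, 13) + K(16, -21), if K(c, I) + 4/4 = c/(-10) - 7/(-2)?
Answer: -141/10 ≈ -14.100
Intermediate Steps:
K(c, I) = 5/2 - c/10 (K(c, I) = -1 + (c/(-10) - 7/(-2)) = -1 + (c*(-⅒) - 7*(-½)) = -1 + (-c/10 + 7/2) = -1 + (7/2 - c/10) = 5/2 - c/10)
j(-15, 13) + K(16, -21) = -15 + (5/2 - ⅒*16) = -15 + (5/2 - 8/5) = -15 + 9/10 = -141/10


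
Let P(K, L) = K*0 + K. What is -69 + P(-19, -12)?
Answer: -88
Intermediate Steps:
P(K, L) = K (P(K, L) = 0 + K = K)
-69 + P(-19, -12) = -69 - 19 = -88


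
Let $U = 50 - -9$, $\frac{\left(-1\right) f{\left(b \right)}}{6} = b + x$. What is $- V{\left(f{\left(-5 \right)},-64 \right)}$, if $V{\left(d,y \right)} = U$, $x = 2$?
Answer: $-59$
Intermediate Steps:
$f{\left(b \right)} = -12 - 6 b$ ($f{\left(b \right)} = - 6 \left(b + 2\right) = - 6 \left(2 + b\right) = -12 - 6 b$)
$U = 59$ ($U = 50 + 9 = 59$)
$V{\left(d,y \right)} = 59$
$- V{\left(f{\left(-5 \right)},-64 \right)} = \left(-1\right) 59 = -59$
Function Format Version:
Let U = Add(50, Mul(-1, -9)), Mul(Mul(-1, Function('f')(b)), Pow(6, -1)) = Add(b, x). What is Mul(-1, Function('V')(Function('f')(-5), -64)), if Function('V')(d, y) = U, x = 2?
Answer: -59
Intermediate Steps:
Function('f')(b) = Add(-12, Mul(-6, b)) (Function('f')(b) = Mul(-6, Add(b, 2)) = Mul(-6, Add(2, b)) = Add(-12, Mul(-6, b)))
U = 59 (U = Add(50, 9) = 59)
Function('V')(d, y) = 59
Mul(-1, Function('V')(Function('f')(-5), -64)) = Mul(-1, 59) = -59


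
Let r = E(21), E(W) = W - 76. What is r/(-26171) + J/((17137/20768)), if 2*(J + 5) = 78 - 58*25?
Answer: -375570913113/448492427 ≈ -837.41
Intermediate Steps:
E(W) = -76 + W
r = -55 (r = -76 + 21 = -55)
J = -691 (J = -5 + (78 - 58*25)/2 = -5 + (78 - 1450)/2 = -5 + (1/2)*(-1372) = -5 - 686 = -691)
r/(-26171) + J/((17137/20768)) = -55/(-26171) - 691/(17137/20768) = -55*(-1/26171) - 691/(17137*(1/20768)) = 55/26171 - 691/17137/20768 = 55/26171 - 691*20768/17137 = 55/26171 - 14350688/17137 = -375570913113/448492427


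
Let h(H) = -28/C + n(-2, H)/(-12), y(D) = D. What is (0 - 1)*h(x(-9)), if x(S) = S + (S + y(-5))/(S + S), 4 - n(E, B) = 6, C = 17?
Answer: 151/102 ≈ 1.4804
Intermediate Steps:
n(E, B) = -2 (n(E, B) = 4 - 1*6 = 4 - 6 = -2)
x(S) = S + (-5 + S)/(2*S) (x(S) = S + (S - 5)/(S + S) = S + (-5 + S)/((2*S)) = S + (-5 + S)*(1/(2*S)) = S + (-5 + S)/(2*S))
h(H) = -151/102 (h(H) = -28/17 - 2/(-12) = -28*1/17 - 2*(-1/12) = -28/17 + 1/6 = -151/102)
(0 - 1)*h(x(-9)) = (0 - 1)*(-151/102) = -1*(-151/102) = 151/102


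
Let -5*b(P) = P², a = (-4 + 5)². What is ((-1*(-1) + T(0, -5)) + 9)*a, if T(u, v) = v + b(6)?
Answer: -11/5 ≈ -2.2000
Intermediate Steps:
a = 1 (a = 1² = 1)
b(P) = -P²/5
T(u, v) = -36/5 + v (T(u, v) = v - ⅕*6² = v - ⅕*36 = v - 36/5 = -36/5 + v)
((-1*(-1) + T(0, -5)) + 9)*a = ((-1*(-1) + (-36/5 - 5)) + 9)*1 = ((1 - 61/5) + 9)*1 = (-56/5 + 9)*1 = -11/5*1 = -11/5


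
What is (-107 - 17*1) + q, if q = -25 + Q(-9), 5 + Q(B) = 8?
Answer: -146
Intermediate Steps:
Q(B) = 3 (Q(B) = -5 + 8 = 3)
q = -22 (q = -25 + 3 = -22)
(-107 - 17*1) + q = (-107 - 17*1) - 22 = (-107 - 17) - 22 = -124 - 22 = -146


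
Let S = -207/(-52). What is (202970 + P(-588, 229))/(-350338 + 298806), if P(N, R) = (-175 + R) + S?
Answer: -10557455/2679664 ≈ -3.9398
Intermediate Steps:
S = 207/52 (S = -207*(-1/52) = 207/52 ≈ 3.9808)
P(N, R) = -8893/52 + R (P(N, R) = (-175 + R) + 207/52 = -8893/52 + R)
(202970 + P(-588, 229))/(-350338 + 298806) = (202970 + (-8893/52 + 229))/(-350338 + 298806) = (202970 + 3015/52)/(-51532) = (10557455/52)*(-1/51532) = -10557455/2679664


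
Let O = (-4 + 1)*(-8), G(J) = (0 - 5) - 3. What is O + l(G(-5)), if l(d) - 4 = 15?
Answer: 43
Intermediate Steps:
G(J) = -8 (G(J) = -5 - 3 = -8)
l(d) = 19 (l(d) = 4 + 15 = 19)
O = 24 (O = -3*(-8) = 24)
O + l(G(-5)) = 24 + 19 = 43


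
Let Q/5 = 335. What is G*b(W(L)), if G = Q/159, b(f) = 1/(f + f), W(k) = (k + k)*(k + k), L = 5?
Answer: 67/1272 ≈ 0.052673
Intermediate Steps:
Q = 1675 (Q = 5*335 = 1675)
W(k) = 4*k² (W(k) = (2*k)*(2*k) = 4*k²)
b(f) = 1/(2*f)
G = 1675/159 ≈ 10.535
G*b(W(L)) = 1675*(1/(2*((4*5²))))/159 = 1675*(1/(2*((4*25))))/159 = 1675*((½)/100)/159 = 1675*((½)*(1/100))/159 = (1675/159)*(1/200) = 67/1272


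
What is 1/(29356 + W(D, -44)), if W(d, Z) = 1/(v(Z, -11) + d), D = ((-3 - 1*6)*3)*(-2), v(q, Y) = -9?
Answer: 45/1321021 ≈ 3.4065e-5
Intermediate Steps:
D = 54 (D = ((-3 - 6)*3)*(-2) = -9*3*(-2) = -27*(-2) = 54)
W(d, Z) = 1/(-9 + d)
1/(29356 + W(D, -44)) = 1/(29356 + 1/(-9 + 54)) = 1/(29356 + 1/45) = 1/(1321021/45) = 45/1321021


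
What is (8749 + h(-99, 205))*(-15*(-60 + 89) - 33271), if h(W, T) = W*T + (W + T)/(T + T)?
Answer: 79777956162/205 ≈ 3.8916e+8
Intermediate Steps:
h(W, T) = T*W + (T + W)/(2*T) (h(W, T) = T*W + (T + W)/((2*T)) = T*W + (T + W)*(1/(2*T)) = T*W + (T + W)/(2*T))
(8749 + h(-99, 205))*(-15*(-60 + 89) - 33271) = (8749 + (1/2 + 205*(-99) + (1/2)*(-99)/205))*(-15*(-60 + 89) - 33271) = (8749 + (1/2 - 20295 + (1/2)*(-99)*(1/205)))*(-15*29 - 33271) = (8749 + (1/2 - 20295 - 99/410))*(-435 - 33271) = (8749 - 4160422/205)*(-33706) = -2366877/205*(-33706) = 79777956162/205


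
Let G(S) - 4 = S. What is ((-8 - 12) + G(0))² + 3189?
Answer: 3445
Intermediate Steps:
G(S) = 4 + S
((-8 - 12) + G(0))² + 3189 = ((-8 - 12) + (4 + 0))² + 3189 = (-20 + 4)² + 3189 = (-16)² + 3189 = 256 + 3189 = 3445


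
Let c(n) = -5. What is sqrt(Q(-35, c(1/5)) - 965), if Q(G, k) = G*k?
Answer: I*sqrt(790) ≈ 28.107*I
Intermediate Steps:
sqrt(Q(-35, c(1/5)) - 965) = sqrt(-35*(-5) - 965) = sqrt(175 - 965) = sqrt(-790) = I*sqrt(790)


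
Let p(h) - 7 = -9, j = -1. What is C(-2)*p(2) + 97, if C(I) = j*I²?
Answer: 105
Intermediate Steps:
p(h) = -2 (p(h) = 7 - 9 = -2)
C(I) = -I²
C(-2)*p(2) + 97 = -1*(-2)²*(-2) + 97 = -1*4*(-2) + 97 = -4*(-2) + 97 = 8 + 97 = 105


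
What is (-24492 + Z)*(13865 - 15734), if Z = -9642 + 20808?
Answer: 24906294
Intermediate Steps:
Z = 11166
(-24492 + Z)*(13865 - 15734) = (-24492 + 11166)*(13865 - 15734) = -13326*(-1869) = 24906294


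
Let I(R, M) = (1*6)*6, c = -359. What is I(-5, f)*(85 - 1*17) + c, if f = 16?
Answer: 2089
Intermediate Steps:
I(R, M) = 36 (I(R, M) = 6*6 = 36)
I(-5, f)*(85 - 1*17) + c = 36*(85 - 1*17) - 359 = 36*(85 - 17) - 359 = 36*68 - 359 = 2448 - 359 = 2089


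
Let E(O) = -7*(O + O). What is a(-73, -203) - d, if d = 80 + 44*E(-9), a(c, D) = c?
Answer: -5697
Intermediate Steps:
E(O) = -14*O
d = 5624 (d = 80 + 44*(-14*(-9)) = 80 + 44*126 = 80 + 5544 = 5624)
a(-73, -203) - d = -73 - 1*5624 = -73 - 5624 = -5697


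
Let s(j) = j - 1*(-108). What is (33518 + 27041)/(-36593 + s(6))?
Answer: -60559/36479 ≈ -1.6601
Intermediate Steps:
s(j) = 108 + j (s(j) = j + 108 = 108 + j)
(33518 + 27041)/(-36593 + s(6)) = (33518 + 27041)/(-36593 + (108 + 6)) = 60559/(-36593 + 114) = 60559/(-36479) = 60559*(-1/36479) = -60559/36479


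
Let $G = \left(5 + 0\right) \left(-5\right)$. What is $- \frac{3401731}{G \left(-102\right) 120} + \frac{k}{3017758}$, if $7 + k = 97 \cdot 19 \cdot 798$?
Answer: $- \frac{4907782298549}{461716974000} \approx -10.629$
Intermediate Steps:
$k = 1470707$ ($k = -7 + 97 \cdot 19 \cdot 798 = -7 + 97 \cdot 15162 = -7 + 1470714 = 1470707$)
$G = -25$ ($G = 5 \left(-5\right) = -25$)
$- \frac{3401731}{G \left(-102\right) 120} + \frac{k}{3017758} = - \frac{3401731}{\left(-25\right) \left(-102\right) 120} + \frac{1470707}{3017758} = - \frac{3401731}{2550 \cdot 120} + 1470707 \cdot \frac{1}{3017758} = - \frac{3401731}{306000} + \frac{1470707}{3017758} = - \frac{4907782298549}{461716974000}$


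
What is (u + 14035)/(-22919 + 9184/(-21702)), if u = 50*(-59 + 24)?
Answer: -133304535/248698661 ≈ -0.53601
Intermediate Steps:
u = -1750 (u = 50*(-35) = -1750)
(u + 14035)/(-22919 + 9184/(-21702)) = (-1750 + 14035)/(-22919 + 9184/(-21702)) = 12285/(-22919 + 9184*(-1/21702)) = 12285/(-22919 - 4592/10851) = 12285/(-248698661/10851) = 12285*(-10851/248698661) = -133304535/248698661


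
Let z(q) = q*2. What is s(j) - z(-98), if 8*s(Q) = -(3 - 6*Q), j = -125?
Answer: 815/8 ≈ 101.88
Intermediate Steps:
z(q) = 2*q
s(Q) = -3/8 + 3*Q/4 (s(Q) = (-(3 - 6*Q))/8 = (-3 + 6*Q)/8 = -3/8 + 3*Q/4)
s(j) - z(-98) = (-3/8 + (3/4)*(-125)) - 2*(-98) = (-3/8 - 375/4) - 1*(-196) = -753/8 + 196 = 815/8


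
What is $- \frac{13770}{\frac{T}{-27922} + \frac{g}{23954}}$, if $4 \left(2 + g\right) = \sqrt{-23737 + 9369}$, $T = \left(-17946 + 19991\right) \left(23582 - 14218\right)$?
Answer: $\frac{528081966141354654287580}{26301204855345158055491} + \frac{32145119455644090 i \sqrt{898}}{26301204855345158055491} \approx 20.078 + 3.6625 \cdot 10^{-5} i$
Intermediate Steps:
$T = 19149380$ ($T = 2045 \cdot 9364 = 19149380$)
$g = -2 + i \sqrt{898}$ ($g = -2 + \frac{\sqrt{-23737 + 9369}}{4} = -2 + \frac{\sqrt{-14368}}{4} = -2 + \frac{4 i \sqrt{898}}{4} = -2 + i \sqrt{898} \approx -2.0 + 29.967 i$)
$- \frac{13770}{\frac{T}{-27922} + \frac{g}{23954}} = - \frac{13770}{\frac{19149380}{-27922} + \frac{-2 + i \sqrt{898}}{23954}} = - \frac{13770}{19149380 \left(- \frac{1}{27922}\right) + \left(-2 + i \sqrt{898}\right) \frac{1}{23954}} = - \frac{13770}{- \frac{9574690}{13961} - \left(\frac{1}{11977} - \frac{i \sqrt{898}}{23954}\right)} = - \frac{13770}{- \frac{114676076091}{167210897} + \frac{i \sqrt{898}}{23954}}$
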